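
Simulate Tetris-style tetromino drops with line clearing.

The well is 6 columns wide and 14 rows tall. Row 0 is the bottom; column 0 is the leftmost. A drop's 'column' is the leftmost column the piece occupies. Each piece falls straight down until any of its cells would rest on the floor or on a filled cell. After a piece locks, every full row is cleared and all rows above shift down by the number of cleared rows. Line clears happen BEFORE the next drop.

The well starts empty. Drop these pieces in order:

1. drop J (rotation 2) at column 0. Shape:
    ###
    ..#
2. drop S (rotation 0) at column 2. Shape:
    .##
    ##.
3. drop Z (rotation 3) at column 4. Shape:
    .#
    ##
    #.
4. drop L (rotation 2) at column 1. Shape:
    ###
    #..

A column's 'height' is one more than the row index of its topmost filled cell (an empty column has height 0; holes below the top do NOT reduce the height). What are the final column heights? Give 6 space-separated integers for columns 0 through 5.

Drop 1: J rot2 at col 0 lands with bottom-row=0; cleared 0 line(s) (total 0); column heights now [2 2 2 0 0 0], max=2
Drop 2: S rot0 at col 2 lands with bottom-row=2; cleared 0 line(s) (total 0); column heights now [2 2 3 4 4 0], max=4
Drop 3: Z rot3 at col 4 lands with bottom-row=4; cleared 0 line(s) (total 0); column heights now [2 2 3 4 6 7], max=7
Drop 4: L rot2 at col 1 lands with bottom-row=3; cleared 0 line(s) (total 0); column heights now [2 5 5 5 6 7], max=7

Answer: 2 5 5 5 6 7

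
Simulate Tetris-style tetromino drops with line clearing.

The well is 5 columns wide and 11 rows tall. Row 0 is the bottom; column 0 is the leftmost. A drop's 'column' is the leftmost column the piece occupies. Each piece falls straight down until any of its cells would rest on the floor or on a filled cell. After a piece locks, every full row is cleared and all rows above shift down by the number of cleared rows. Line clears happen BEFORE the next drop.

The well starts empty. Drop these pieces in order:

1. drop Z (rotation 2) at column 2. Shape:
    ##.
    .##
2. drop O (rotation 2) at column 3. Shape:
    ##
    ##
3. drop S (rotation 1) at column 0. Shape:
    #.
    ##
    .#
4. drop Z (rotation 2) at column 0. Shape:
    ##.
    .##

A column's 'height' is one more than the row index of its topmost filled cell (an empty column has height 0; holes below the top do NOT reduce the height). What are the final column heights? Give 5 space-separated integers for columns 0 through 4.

Drop 1: Z rot2 at col 2 lands with bottom-row=0; cleared 0 line(s) (total 0); column heights now [0 0 2 2 1], max=2
Drop 2: O rot2 at col 3 lands with bottom-row=2; cleared 0 line(s) (total 0); column heights now [0 0 2 4 4], max=4
Drop 3: S rot1 at col 0 lands with bottom-row=0; cleared 0 line(s) (total 0); column heights now [3 2 2 4 4], max=4
Drop 4: Z rot2 at col 0 lands with bottom-row=2; cleared 1 line(s) (total 1); column heights now [3 3 2 3 3], max=3

Answer: 3 3 2 3 3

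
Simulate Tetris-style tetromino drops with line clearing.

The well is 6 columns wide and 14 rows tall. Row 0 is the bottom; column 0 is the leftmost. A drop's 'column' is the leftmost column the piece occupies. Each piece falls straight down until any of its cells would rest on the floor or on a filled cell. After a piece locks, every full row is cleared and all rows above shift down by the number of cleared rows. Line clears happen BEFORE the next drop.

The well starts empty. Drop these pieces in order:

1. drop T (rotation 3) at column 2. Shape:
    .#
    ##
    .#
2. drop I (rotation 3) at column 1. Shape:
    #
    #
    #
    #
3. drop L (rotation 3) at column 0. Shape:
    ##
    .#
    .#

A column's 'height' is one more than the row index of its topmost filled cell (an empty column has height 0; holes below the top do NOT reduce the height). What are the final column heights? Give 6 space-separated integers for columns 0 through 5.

Drop 1: T rot3 at col 2 lands with bottom-row=0; cleared 0 line(s) (total 0); column heights now [0 0 2 3 0 0], max=3
Drop 2: I rot3 at col 1 lands with bottom-row=0; cleared 0 line(s) (total 0); column heights now [0 4 2 3 0 0], max=4
Drop 3: L rot3 at col 0 lands with bottom-row=4; cleared 0 line(s) (total 0); column heights now [7 7 2 3 0 0], max=7

Answer: 7 7 2 3 0 0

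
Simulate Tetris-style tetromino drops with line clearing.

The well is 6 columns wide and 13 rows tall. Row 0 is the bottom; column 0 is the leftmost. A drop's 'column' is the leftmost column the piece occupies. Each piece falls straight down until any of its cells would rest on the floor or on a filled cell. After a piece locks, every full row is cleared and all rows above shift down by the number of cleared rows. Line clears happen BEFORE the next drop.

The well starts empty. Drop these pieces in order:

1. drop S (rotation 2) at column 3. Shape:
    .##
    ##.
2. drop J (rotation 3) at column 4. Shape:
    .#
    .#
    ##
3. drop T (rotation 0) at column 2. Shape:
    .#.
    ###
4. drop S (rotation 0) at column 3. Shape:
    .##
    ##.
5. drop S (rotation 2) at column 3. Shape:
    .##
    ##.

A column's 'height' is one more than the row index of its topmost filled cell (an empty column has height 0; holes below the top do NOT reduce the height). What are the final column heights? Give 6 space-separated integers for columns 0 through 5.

Drop 1: S rot2 at col 3 lands with bottom-row=0; cleared 0 line(s) (total 0); column heights now [0 0 0 1 2 2], max=2
Drop 2: J rot3 at col 4 lands with bottom-row=2; cleared 0 line(s) (total 0); column heights now [0 0 0 1 3 5], max=5
Drop 3: T rot0 at col 2 lands with bottom-row=3; cleared 0 line(s) (total 0); column heights now [0 0 4 5 4 5], max=5
Drop 4: S rot0 at col 3 lands with bottom-row=5; cleared 0 line(s) (total 0); column heights now [0 0 4 6 7 7], max=7
Drop 5: S rot2 at col 3 lands with bottom-row=7; cleared 0 line(s) (total 0); column heights now [0 0 4 8 9 9], max=9

Answer: 0 0 4 8 9 9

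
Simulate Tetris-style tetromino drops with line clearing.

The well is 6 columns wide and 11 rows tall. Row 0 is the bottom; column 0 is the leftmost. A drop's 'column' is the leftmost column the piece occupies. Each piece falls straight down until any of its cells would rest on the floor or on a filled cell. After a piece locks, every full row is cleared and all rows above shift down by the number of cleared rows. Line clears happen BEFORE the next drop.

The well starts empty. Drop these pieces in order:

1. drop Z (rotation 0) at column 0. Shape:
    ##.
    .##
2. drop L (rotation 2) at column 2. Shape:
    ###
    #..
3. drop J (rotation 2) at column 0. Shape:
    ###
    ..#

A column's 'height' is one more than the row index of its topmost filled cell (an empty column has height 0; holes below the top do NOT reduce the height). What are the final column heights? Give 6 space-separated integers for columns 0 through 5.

Answer: 5 5 5 3 3 0

Derivation:
Drop 1: Z rot0 at col 0 lands with bottom-row=0; cleared 0 line(s) (total 0); column heights now [2 2 1 0 0 0], max=2
Drop 2: L rot2 at col 2 lands with bottom-row=1; cleared 0 line(s) (total 0); column heights now [2 2 3 3 3 0], max=3
Drop 3: J rot2 at col 0 lands with bottom-row=3; cleared 0 line(s) (total 0); column heights now [5 5 5 3 3 0], max=5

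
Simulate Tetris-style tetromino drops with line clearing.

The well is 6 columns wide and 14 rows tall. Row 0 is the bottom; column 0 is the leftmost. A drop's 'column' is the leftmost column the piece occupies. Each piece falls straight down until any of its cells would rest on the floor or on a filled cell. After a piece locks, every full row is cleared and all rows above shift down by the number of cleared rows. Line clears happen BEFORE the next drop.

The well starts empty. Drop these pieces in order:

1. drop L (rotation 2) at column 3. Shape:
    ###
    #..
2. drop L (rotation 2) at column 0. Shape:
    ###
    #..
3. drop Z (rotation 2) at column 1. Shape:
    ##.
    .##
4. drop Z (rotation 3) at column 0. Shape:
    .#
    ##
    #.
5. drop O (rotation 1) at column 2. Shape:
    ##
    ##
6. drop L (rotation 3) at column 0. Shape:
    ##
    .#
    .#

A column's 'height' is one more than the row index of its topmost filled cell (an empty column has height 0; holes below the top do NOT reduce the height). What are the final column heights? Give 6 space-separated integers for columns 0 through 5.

Drop 1: L rot2 at col 3 lands with bottom-row=0; cleared 0 line(s) (total 0); column heights now [0 0 0 2 2 2], max=2
Drop 2: L rot2 at col 0 lands with bottom-row=0; cleared 1 line(s) (total 1); column heights now [1 0 0 1 0 0], max=1
Drop 3: Z rot2 at col 1 lands with bottom-row=1; cleared 0 line(s) (total 1); column heights now [1 3 3 2 0 0], max=3
Drop 4: Z rot3 at col 0 lands with bottom-row=2; cleared 0 line(s) (total 1); column heights now [4 5 3 2 0 0], max=5
Drop 5: O rot1 at col 2 lands with bottom-row=3; cleared 0 line(s) (total 1); column heights now [4 5 5 5 0 0], max=5
Drop 6: L rot3 at col 0 lands with bottom-row=5; cleared 0 line(s) (total 1); column heights now [8 8 5 5 0 0], max=8

Answer: 8 8 5 5 0 0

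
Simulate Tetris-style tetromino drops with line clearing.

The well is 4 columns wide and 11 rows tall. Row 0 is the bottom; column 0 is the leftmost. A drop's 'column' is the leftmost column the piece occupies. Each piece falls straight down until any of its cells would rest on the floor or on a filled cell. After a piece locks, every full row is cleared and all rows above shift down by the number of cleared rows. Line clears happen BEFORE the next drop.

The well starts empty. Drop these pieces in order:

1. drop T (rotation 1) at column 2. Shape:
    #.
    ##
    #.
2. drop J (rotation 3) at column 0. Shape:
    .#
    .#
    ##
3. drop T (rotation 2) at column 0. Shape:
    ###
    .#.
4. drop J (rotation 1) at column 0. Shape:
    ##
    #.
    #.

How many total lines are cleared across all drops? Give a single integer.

Drop 1: T rot1 at col 2 lands with bottom-row=0; cleared 0 line(s) (total 0); column heights now [0 0 3 2], max=3
Drop 2: J rot3 at col 0 lands with bottom-row=0; cleared 0 line(s) (total 0); column heights now [1 3 3 2], max=3
Drop 3: T rot2 at col 0 lands with bottom-row=3; cleared 0 line(s) (total 0); column heights now [5 5 5 2], max=5
Drop 4: J rot1 at col 0 lands with bottom-row=5; cleared 0 line(s) (total 0); column heights now [8 8 5 2], max=8

Answer: 0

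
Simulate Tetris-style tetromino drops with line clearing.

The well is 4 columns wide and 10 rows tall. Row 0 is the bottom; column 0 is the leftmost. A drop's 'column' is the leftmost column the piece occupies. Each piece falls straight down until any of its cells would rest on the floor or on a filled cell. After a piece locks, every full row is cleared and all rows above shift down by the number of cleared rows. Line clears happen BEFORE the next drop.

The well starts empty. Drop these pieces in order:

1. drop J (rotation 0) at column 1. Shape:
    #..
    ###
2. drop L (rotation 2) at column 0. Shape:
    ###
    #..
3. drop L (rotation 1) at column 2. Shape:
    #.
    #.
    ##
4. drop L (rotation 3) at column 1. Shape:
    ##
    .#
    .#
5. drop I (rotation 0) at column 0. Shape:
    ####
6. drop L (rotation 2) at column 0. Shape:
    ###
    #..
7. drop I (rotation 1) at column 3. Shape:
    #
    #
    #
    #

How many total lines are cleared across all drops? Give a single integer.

Answer: 1

Derivation:
Drop 1: J rot0 at col 1 lands with bottom-row=0; cleared 0 line(s) (total 0); column heights now [0 2 1 1], max=2
Drop 2: L rot2 at col 0 lands with bottom-row=1; cleared 0 line(s) (total 0); column heights now [3 3 3 1], max=3
Drop 3: L rot1 at col 2 lands with bottom-row=3; cleared 0 line(s) (total 0); column heights now [3 3 6 4], max=6
Drop 4: L rot3 at col 1 lands with bottom-row=6; cleared 0 line(s) (total 0); column heights now [3 9 9 4], max=9
Drop 5: I rot0 at col 0 lands with bottom-row=9; cleared 1 line(s) (total 1); column heights now [3 9 9 4], max=9
Drop 6: L rot2 at col 0 lands with bottom-row=8; cleared 0 line(s) (total 1); column heights now [10 10 10 4], max=10
Drop 7: I rot1 at col 3 lands with bottom-row=4; cleared 0 line(s) (total 1); column heights now [10 10 10 8], max=10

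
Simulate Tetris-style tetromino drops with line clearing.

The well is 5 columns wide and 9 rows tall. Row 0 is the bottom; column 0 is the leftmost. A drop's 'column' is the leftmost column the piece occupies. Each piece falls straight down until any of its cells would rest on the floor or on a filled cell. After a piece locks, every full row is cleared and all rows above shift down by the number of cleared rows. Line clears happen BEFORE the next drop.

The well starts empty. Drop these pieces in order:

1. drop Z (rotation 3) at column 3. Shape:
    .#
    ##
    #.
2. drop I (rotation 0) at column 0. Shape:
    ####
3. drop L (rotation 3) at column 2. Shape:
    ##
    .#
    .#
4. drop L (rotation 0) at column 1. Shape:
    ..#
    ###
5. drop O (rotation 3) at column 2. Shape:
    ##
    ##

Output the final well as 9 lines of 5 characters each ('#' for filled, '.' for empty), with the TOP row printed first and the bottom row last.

Answer: ..##.
..##.
...#.
.###.
..##.
...#.
...#.
...##
...#.

Derivation:
Drop 1: Z rot3 at col 3 lands with bottom-row=0; cleared 0 line(s) (total 0); column heights now [0 0 0 2 3], max=3
Drop 2: I rot0 at col 0 lands with bottom-row=2; cleared 1 line(s) (total 1); column heights now [0 0 0 2 2], max=2
Drop 3: L rot3 at col 2 lands with bottom-row=2; cleared 0 line(s) (total 1); column heights now [0 0 5 5 2], max=5
Drop 4: L rot0 at col 1 lands with bottom-row=5; cleared 0 line(s) (total 1); column heights now [0 6 6 7 2], max=7
Drop 5: O rot3 at col 2 lands with bottom-row=7; cleared 0 line(s) (total 1); column heights now [0 6 9 9 2], max=9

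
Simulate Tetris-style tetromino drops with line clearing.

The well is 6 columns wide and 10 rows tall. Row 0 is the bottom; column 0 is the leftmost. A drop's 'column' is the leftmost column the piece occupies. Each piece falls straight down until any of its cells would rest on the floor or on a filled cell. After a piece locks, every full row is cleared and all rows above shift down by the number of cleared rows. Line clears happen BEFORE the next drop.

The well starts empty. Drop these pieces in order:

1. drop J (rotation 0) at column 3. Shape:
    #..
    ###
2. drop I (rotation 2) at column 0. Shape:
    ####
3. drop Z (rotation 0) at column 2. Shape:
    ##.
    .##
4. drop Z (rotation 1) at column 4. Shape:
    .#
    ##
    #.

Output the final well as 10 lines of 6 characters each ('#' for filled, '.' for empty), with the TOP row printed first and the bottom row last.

Answer: ......
......
......
.....#
....##
..###.
...##.
####..
...#..
...###

Derivation:
Drop 1: J rot0 at col 3 lands with bottom-row=0; cleared 0 line(s) (total 0); column heights now [0 0 0 2 1 1], max=2
Drop 2: I rot2 at col 0 lands with bottom-row=2; cleared 0 line(s) (total 0); column heights now [3 3 3 3 1 1], max=3
Drop 3: Z rot0 at col 2 lands with bottom-row=3; cleared 0 line(s) (total 0); column heights now [3 3 5 5 4 1], max=5
Drop 4: Z rot1 at col 4 lands with bottom-row=4; cleared 0 line(s) (total 0); column heights now [3 3 5 5 6 7], max=7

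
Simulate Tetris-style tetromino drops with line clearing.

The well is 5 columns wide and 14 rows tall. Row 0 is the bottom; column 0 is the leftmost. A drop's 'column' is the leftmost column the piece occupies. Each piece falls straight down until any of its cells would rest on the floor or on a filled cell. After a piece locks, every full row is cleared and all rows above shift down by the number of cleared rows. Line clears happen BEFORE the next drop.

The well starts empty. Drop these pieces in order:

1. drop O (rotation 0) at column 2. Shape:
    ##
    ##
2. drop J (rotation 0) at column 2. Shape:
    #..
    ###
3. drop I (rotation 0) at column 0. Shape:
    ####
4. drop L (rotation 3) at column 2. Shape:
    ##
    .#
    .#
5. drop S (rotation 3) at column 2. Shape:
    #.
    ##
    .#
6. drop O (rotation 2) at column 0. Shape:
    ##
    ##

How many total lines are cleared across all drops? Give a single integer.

Answer: 0

Derivation:
Drop 1: O rot0 at col 2 lands with bottom-row=0; cleared 0 line(s) (total 0); column heights now [0 0 2 2 0], max=2
Drop 2: J rot0 at col 2 lands with bottom-row=2; cleared 0 line(s) (total 0); column heights now [0 0 4 3 3], max=4
Drop 3: I rot0 at col 0 lands with bottom-row=4; cleared 0 line(s) (total 0); column heights now [5 5 5 5 3], max=5
Drop 4: L rot3 at col 2 lands with bottom-row=5; cleared 0 line(s) (total 0); column heights now [5 5 8 8 3], max=8
Drop 5: S rot3 at col 2 lands with bottom-row=8; cleared 0 line(s) (total 0); column heights now [5 5 11 10 3], max=11
Drop 6: O rot2 at col 0 lands with bottom-row=5; cleared 0 line(s) (total 0); column heights now [7 7 11 10 3], max=11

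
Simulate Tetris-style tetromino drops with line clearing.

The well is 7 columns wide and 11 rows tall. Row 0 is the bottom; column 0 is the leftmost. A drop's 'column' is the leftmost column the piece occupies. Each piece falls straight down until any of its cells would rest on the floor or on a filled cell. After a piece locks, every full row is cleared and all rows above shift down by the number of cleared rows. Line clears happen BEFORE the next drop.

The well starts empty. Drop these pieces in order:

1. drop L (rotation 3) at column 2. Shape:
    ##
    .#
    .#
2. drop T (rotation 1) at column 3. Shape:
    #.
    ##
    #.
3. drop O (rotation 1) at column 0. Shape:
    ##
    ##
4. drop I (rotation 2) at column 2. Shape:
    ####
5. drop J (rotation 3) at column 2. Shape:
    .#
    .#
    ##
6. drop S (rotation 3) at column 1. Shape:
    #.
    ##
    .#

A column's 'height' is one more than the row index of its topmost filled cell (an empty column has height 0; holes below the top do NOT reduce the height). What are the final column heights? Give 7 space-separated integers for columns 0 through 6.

Answer: 2 11 10 10 7 7 0

Derivation:
Drop 1: L rot3 at col 2 lands with bottom-row=0; cleared 0 line(s) (total 0); column heights now [0 0 3 3 0 0 0], max=3
Drop 2: T rot1 at col 3 lands with bottom-row=3; cleared 0 line(s) (total 0); column heights now [0 0 3 6 5 0 0], max=6
Drop 3: O rot1 at col 0 lands with bottom-row=0; cleared 0 line(s) (total 0); column heights now [2 2 3 6 5 0 0], max=6
Drop 4: I rot2 at col 2 lands with bottom-row=6; cleared 0 line(s) (total 0); column heights now [2 2 7 7 7 7 0], max=7
Drop 5: J rot3 at col 2 lands with bottom-row=7; cleared 0 line(s) (total 0); column heights now [2 2 8 10 7 7 0], max=10
Drop 6: S rot3 at col 1 lands with bottom-row=8; cleared 0 line(s) (total 0); column heights now [2 11 10 10 7 7 0], max=11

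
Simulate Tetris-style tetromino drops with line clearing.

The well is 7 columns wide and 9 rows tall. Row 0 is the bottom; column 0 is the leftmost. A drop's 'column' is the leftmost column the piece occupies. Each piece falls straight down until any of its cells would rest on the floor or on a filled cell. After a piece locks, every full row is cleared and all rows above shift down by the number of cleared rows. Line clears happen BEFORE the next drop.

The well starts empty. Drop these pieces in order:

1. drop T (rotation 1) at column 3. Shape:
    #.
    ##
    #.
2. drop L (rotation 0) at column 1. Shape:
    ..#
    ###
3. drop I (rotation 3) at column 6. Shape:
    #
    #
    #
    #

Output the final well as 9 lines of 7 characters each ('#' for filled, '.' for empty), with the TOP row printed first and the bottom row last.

Drop 1: T rot1 at col 3 lands with bottom-row=0; cleared 0 line(s) (total 0); column heights now [0 0 0 3 2 0 0], max=3
Drop 2: L rot0 at col 1 lands with bottom-row=3; cleared 0 line(s) (total 0); column heights now [0 4 4 5 2 0 0], max=5
Drop 3: I rot3 at col 6 lands with bottom-row=0; cleared 0 line(s) (total 0); column heights now [0 4 4 5 2 0 4], max=5

Answer: .......
.......
.......
.......
...#...
.###..#
...#..#
...##.#
...#..#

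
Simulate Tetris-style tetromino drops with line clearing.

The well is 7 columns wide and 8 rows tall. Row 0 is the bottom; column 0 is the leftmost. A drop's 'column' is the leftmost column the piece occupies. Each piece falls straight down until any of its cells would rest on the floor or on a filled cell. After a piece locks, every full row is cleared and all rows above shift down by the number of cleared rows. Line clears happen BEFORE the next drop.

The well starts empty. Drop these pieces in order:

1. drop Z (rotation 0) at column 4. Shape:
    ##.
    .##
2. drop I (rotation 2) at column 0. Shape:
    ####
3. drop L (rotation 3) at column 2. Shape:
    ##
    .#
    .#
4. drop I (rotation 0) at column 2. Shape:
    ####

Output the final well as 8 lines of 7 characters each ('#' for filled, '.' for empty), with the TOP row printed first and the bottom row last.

Answer: .......
.......
.......
..####.
..##...
...#...
...###.
####.##

Derivation:
Drop 1: Z rot0 at col 4 lands with bottom-row=0; cleared 0 line(s) (total 0); column heights now [0 0 0 0 2 2 1], max=2
Drop 2: I rot2 at col 0 lands with bottom-row=0; cleared 0 line(s) (total 0); column heights now [1 1 1 1 2 2 1], max=2
Drop 3: L rot3 at col 2 lands with bottom-row=1; cleared 0 line(s) (total 0); column heights now [1 1 4 4 2 2 1], max=4
Drop 4: I rot0 at col 2 lands with bottom-row=4; cleared 0 line(s) (total 0); column heights now [1 1 5 5 5 5 1], max=5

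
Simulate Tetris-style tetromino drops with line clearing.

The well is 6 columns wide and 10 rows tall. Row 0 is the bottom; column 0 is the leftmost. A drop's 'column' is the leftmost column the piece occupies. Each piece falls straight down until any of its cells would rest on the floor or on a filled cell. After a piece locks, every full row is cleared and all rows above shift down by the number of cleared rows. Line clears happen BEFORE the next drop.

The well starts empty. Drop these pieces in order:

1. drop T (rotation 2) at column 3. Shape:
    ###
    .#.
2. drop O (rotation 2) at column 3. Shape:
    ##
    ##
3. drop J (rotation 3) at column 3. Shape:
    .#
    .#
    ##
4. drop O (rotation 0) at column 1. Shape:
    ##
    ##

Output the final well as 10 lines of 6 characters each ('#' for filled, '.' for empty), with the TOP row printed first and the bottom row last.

Drop 1: T rot2 at col 3 lands with bottom-row=0; cleared 0 line(s) (total 0); column heights now [0 0 0 2 2 2], max=2
Drop 2: O rot2 at col 3 lands with bottom-row=2; cleared 0 line(s) (total 0); column heights now [0 0 0 4 4 2], max=4
Drop 3: J rot3 at col 3 lands with bottom-row=4; cleared 0 line(s) (total 0); column heights now [0 0 0 5 7 2], max=7
Drop 4: O rot0 at col 1 lands with bottom-row=0; cleared 0 line(s) (total 0); column heights now [0 2 2 5 7 2], max=7

Answer: ......
......
......
....#.
....#.
...##.
...##.
...##.
.#####
.##.#.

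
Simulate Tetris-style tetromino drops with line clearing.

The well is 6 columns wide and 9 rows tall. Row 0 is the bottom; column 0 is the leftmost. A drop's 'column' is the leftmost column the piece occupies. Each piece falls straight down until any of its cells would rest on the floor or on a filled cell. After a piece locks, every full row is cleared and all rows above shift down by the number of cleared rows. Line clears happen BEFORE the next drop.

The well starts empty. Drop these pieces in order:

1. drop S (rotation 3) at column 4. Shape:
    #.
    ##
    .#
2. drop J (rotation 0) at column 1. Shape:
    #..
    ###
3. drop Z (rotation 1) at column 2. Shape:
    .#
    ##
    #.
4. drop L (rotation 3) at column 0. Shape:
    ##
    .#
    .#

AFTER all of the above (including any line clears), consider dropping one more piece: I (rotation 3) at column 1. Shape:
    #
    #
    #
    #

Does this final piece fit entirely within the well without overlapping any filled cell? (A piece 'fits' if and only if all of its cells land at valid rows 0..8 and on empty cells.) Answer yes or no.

Answer: yes

Derivation:
Drop 1: S rot3 at col 4 lands with bottom-row=0; cleared 0 line(s) (total 0); column heights now [0 0 0 0 3 2], max=3
Drop 2: J rot0 at col 1 lands with bottom-row=0; cleared 0 line(s) (total 0); column heights now [0 2 1 1 3 2], max=3
Drop 3: Z rot1 at col 2 lands with bottom-row=1; cleared 0 line(s) (total 0); column heights now [0 2 3 4 3 2], max=4
Drop 4: L rot3 at col 0 lands with bottom-row=2; cleared 0 line(s) (total 0); column heights now [5 5 3 4 3 2], max=5
Test piece I rot3 at col 1 (width 1): heights before test = [5 5 3 4 3 2]; fits = True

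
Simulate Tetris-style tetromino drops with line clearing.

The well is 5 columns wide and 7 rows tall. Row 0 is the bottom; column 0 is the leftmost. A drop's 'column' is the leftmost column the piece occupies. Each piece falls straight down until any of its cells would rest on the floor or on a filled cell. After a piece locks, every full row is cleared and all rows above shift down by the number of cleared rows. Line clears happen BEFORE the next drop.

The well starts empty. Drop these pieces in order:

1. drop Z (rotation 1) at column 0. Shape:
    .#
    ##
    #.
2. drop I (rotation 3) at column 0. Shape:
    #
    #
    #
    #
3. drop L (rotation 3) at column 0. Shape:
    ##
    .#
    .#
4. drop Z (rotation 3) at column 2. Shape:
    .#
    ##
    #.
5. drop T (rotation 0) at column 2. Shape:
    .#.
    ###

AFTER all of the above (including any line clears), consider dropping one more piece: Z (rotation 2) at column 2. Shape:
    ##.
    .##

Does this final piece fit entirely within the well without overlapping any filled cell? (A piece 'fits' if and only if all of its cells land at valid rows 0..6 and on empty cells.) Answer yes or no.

Drop 1: Z rot1 at col 0 lands with bottom-row=0; cleared 0 line(s) (total 0); column heights now [2 3 0 0 0], max=3
Drop 2: I rot3 at col 0 lands with bottom-row=2; cleared 0 line(s) (total 0); column heights now [6 3 0 0 0], max=6
Drop 3: L rot3 at col 0 lands with bottom-row=4; cleared 0 line(s) (total 0); column heights now [7 7 0 0 0], max=7
Drop 4: Z rot3 at col 2 lands with bottom-row=0; cleared 0 line(s) (total 0); column heights now [7 7 2 3 0], max=7
Drop 5: T rot0 at col 2 lands with bottom-row=3; cleared 0 line(s) (total 0); column heights now [7 7 4 5 4], max=7
Test piece Z rot2 at col 2 (width 3): heights before test = [7 7 4 5 4]; fits = True

Answer: yes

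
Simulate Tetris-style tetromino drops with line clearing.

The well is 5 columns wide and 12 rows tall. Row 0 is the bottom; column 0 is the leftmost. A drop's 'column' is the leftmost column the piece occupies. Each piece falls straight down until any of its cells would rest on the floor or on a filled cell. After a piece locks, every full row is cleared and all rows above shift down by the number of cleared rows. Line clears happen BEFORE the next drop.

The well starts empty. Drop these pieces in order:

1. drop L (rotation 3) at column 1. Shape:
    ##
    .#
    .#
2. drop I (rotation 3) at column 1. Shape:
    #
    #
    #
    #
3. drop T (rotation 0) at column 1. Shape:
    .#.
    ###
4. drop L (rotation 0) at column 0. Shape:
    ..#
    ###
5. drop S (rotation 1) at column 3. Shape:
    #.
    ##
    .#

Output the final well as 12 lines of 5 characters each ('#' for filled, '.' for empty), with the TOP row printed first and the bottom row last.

Answer: .....
..#..
####.
..###
.####
.#...
.#...
.#...
.#...
.##..
..#..
..#..

Derivation:
Drop 1: L rot3 at col 1 lands with bottom-row=0; cleared 0 line(s) (total 0); column heights now [0 3 3 0 0], max=3
Drop 2: I rot3 at col 1 lands with bottom-row=3; cleared 0 line(s) (total 0); column heights now [0 7 3 0 0], max=7
Drop 3: T rot0 at col 1 lands with bottom-row=7; cleared 0 line(s) (total 0); column heights now [0 8 9 8 0], max=9
Drop 4: L rot0 at col 0 lands with bottom-row=9; cleared 0 line(s) (total 0); column heights now [10 10 11 8 0], max=11
Drop 5: S rot1 at col 3 lands with bottom-row=7; cleared 0 line(s) (total 0); column heights now [10 10 11 10 9], max=11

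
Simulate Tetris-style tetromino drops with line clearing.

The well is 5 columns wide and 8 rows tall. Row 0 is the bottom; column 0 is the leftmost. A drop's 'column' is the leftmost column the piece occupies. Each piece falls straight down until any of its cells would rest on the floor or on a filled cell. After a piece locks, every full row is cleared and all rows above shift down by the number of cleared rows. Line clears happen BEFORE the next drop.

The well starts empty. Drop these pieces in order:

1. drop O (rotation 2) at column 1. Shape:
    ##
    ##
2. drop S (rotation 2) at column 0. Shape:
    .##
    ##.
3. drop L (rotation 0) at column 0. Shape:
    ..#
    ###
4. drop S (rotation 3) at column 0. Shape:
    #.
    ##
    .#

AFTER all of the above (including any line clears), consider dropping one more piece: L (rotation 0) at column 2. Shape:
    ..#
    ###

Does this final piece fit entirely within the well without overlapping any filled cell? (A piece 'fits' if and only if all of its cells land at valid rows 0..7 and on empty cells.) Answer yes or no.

Answer: yes

Derivation:
Drop 1: O rot2 at col 1 lands with bottom-row=0; cleared 0 line(s) (total 0); column heights now [0 2 2 0 0], max=2
Drop 2: S rot2 at col 0 lands with bottom-row=2; cleared 0 line(s) (total 0); column heights now [3 4 4 0 0], max=4
Drop 3: L rot0 at col 0 lands with bottom-row=4; cleared 0 line(s) (total 0); column heights now [5 5 6 0 0], max=6
Drop 4: S rot3 at col 0 lands with bottom-row=5; cleared 0 line(s) (total 0); column heights now [8 7 6 0 0], max=8
Test piece L rot0 at col 2 (width 3): heights before test = [8 7 6 0 0]; fits = True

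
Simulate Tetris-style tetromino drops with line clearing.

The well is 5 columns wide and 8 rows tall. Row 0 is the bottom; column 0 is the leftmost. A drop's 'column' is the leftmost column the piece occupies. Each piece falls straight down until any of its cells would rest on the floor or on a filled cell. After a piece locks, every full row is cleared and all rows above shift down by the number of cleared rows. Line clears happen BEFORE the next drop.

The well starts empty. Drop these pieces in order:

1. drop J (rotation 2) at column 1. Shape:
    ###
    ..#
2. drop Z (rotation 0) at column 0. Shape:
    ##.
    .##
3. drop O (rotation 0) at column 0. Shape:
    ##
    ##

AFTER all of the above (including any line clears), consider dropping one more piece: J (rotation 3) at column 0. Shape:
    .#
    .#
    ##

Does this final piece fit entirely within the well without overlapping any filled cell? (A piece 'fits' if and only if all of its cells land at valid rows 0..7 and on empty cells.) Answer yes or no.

Drop 1: J rot2 at col 1 lands with bottom-row=0; cleared 0 line(s) (total 0); column heights now [0 2 2 2 0], max=2
Drop 2: Z rot0 at col 0 lands with bottom-row=2; cleared 0 line(s) (total 0); column heights now [4 4 3 2 0], max=4
Drop 3: O rot0 at col 0 lands with bottom-row=4; cleared 0 line(s) (total 0); column heights now [6 6 3 2 0], max=6
Test piece J rot3 at col 0 (width 2): heights before test = [6 6 3 2 0]; fits = False

Answer: no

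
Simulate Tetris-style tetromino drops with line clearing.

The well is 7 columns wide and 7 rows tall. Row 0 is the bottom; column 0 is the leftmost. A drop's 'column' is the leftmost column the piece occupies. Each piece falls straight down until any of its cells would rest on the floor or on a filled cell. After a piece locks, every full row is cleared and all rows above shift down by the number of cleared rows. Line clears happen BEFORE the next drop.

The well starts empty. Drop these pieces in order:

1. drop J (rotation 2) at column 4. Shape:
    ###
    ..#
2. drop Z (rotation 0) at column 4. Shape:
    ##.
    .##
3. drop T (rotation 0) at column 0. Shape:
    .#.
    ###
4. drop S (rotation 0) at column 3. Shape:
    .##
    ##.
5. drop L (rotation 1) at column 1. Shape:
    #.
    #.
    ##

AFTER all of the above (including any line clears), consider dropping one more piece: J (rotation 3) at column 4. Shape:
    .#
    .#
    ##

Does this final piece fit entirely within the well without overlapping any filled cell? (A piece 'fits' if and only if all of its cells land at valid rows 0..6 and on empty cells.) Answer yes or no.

Drop 1: J rot2 at col 4 lands with bottom-row=0; cleared 0 line(s) (total 0); column heights now [0 0 0 0 2 2 2], max=2
Drop 2: Z rot0 at col 4 lands with bottom-row=2; cleared 0 line(s) (total 0); column heights now [0 0 0 0 4 4 3], max=4
Drop 3: T rot0 at col 0 lands with bottom-row=0; cleared 0 line(s) (total 0); column heights now [1 2 1 0 4 4 3], max=4
Drop 4: S rot0 at col 3 lands with bottom-row=4; cleared 0 line(s) (total 0); column heights now [1 2 1 5 6 6 3], max=6
Drop 5: L rot1 at col 1 lands with bottom-row=2; cleared 0 line(s) (total 0); column heights now [1 5 3 5 6 6 3], max=6
Test piece J rot3 at col 4 (width 2): heights before test = [1 5 3 5 6 6 3]; fits = False

Answer: no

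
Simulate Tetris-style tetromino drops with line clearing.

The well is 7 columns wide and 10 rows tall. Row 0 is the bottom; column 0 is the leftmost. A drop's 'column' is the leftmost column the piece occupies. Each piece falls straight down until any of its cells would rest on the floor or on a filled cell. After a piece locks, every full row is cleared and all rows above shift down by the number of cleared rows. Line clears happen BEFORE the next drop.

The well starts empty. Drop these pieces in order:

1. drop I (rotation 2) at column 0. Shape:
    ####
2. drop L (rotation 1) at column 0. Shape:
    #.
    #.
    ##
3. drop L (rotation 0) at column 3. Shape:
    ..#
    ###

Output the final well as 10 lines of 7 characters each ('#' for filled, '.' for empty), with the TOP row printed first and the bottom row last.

Answer: .......
.......
.......
.......
.......
.......
#......
#....#.
##.###.
####...

Derivation:
Drop 1: I rot2 at col 0 lands with bottom-row=0; cleared 0 line(s) (total 0); column heights now [1 1 1 1 0 0 0], max=1
Drop 2: L rot1 at col 0 lands with bottom-row=1; cleared 0 line(s) (total 0); column heights now [4 2 1 1 0 0 0], max=4
Drop 3: L rot0 at col 3 lands with bottom-row=1; cleared 0 line(s) (total 0); column heights now [4 2 1 2 2 3 0], max=4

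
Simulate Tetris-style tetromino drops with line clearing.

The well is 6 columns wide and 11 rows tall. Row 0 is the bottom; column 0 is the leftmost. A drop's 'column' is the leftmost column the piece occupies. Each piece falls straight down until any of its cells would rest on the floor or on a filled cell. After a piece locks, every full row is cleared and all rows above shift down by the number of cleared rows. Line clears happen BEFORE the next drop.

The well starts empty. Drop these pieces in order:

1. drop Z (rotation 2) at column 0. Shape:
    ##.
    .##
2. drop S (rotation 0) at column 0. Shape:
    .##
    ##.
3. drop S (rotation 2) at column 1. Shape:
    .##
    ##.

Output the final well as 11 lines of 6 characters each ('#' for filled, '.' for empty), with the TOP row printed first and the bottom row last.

Answer: ......
......
......
......
......
..##..
.##...
.##...
##....
##....
.##...

Derivation:
Drop 1: Z rot2 at col 0 lands with bottom-row=0; cleared 0 line(s) (total 0); column heights now [2 2 1 0 0 0], max=2
Drop 2: S rot0 at col 0 lands with bottom-row=2; cleared 0 line(s) (total 0); column heights now [3 4 4 0 0 0], max=4
Drop 3: S rot2 at col 1 lands with bottom-row=4; cleared 0 line(s) (total 0); column heights now [3 5 6 6 0 0], max=6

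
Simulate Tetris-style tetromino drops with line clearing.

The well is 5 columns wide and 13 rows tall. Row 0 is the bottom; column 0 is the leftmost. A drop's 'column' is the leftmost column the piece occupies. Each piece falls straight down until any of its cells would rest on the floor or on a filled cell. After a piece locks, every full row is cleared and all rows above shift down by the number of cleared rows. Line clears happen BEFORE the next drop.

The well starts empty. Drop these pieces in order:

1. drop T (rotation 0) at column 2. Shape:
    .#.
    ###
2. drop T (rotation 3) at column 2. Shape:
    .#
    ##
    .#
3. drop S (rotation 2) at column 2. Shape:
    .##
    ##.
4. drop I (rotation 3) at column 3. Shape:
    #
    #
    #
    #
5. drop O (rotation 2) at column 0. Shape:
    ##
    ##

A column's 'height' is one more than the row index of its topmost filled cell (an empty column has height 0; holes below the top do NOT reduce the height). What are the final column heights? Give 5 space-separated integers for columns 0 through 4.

Answer: 1 1 5 10 6

Derivation:
Drop 1: T rot0 at col 2 lands with bottom-row=0; cleared 0 line(s) (total 0); column heights now [0 0 1 2 1], max=2
Drop 2: T rot3 at col 2 lands with bottom-row=2; cleared 0 line(s) (total 0); column heights now [0 0 4 5 1], max=5
Drop 3: S rot2 at col 2 lands with bottom-row=5; cleared 0 line(s) (total 0); column heights now [0 0 6 7 7], max=7
Drop 4: I rot3 at col 3 lands with bottom-row=7; cleared 0 line(s) (total 0); column heights now [0 0 6 11 7], max=11
Drop 5: O rot2 at col 0 lands with bottom-row=0; cleared 1 line(s) (total 1); column heights now [1 1 5 10 6], max=10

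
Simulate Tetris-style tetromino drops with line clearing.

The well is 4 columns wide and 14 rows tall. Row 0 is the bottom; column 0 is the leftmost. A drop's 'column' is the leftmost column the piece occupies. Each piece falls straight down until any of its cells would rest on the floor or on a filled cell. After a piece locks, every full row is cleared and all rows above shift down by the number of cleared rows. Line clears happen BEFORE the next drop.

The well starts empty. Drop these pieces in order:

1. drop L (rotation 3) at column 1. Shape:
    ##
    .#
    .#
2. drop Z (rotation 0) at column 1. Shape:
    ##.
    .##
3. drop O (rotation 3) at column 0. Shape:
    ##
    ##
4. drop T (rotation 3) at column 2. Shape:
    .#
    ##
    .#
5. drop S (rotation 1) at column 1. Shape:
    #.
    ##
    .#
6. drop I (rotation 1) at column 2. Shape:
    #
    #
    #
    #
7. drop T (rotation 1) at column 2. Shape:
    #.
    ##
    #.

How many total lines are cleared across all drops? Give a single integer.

Drop 1: L rot3 at col 1 lands with bottom-row=0; cleared 0 line(s) (total 0); column heights now [0 3 3 0], max=3
Drop 2: Z rot0 at col 1 lands with bottom-row=3; cleared 0 line(s) (total 0); column heights now [0 5 5 4], max=5
Drop 3: O rot3 at col 0 lands with bottom-row=5; cleared 0 line(s) (total 0); column heights now [7 7 5 4], max=7
Drop 4: T rot3 at col 2 lands with bottom-row=4; cleared 1 line(s) (total 1); column heights now [6 6 5 6], max=6
Drop 5: S rot1 at col 1 lands with bottom-row=5; cleared 1 line(s) (total 2); column heights now [0 7 6 5], max=7
Drop 6: I rot1 at col 2 lands with bottom-row=6; cleared 0 line(s) (total 2); column heights now [0 7 10 5], max=10
Drop 7: T rot1 at col 2 lands with bottom-row=10; cleared 0 line(s) (total 2); column heights now [0 7 13 12], max=13

Answer: 2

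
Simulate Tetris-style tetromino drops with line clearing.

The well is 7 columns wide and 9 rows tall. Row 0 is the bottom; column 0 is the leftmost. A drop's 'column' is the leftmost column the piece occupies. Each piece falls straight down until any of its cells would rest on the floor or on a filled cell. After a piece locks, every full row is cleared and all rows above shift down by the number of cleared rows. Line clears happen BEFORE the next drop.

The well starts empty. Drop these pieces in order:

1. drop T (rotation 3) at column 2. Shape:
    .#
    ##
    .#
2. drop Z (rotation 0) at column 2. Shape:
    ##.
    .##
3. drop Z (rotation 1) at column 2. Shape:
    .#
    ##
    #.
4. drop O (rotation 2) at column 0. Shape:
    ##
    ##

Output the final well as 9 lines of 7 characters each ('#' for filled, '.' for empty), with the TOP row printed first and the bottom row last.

Answer: .......
...#...
..##...
..#....
..##...
...##..
...#...
####...
##.#...

Derivation:
Drop 1: T rot3 at col 2 lands with bottom-row=0; cleared 0 line(s) (total 0); column heights now [0 0 2 3 0 0 0], max=3
Drop 2: Z rot0 at col 2 lands with bottom-row=3; cleared 0 line(s) (total 0); column heights now [0 0 5 5 4 0 0], max=5
Drop 3: Z rot1 at col 2 lands with bottom-row=5; cleared 0 line(s) (total 0); column heights now [0 0 7 8 4 0 0], max=8
Drop 4: O rot2 at col 0 lands with bottom-row=0; cleared 0 line(s) (total 0); column heights now [2 2 7 8 4 0 0], max=8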